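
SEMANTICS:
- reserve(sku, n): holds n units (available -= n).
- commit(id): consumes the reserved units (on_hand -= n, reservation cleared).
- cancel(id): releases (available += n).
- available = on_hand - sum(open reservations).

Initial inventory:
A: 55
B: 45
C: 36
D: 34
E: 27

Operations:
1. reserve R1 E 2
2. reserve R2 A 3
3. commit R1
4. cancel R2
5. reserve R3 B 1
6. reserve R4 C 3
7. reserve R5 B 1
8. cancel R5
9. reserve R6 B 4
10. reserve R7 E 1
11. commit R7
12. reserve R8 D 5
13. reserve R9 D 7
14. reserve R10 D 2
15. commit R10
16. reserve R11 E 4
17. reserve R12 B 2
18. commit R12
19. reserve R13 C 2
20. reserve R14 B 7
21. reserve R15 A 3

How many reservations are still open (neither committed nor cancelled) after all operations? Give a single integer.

Step 1: reserve R1 E 2 -> on_hand[A=55 B=45 C=36 D=34 E=27] avail[A=55 B=45 C=36 D=34 E=25] open={R1}
Step 2: reserve R2 A 3 -> on_hand[A=55 B=45 C=36 D=34 E=27] avail[A=52 B=45 C=36 D=34 E=25] open={R1,R2}
Step 3: commit R1 -> on_hand[A=55 B=45 C=36 D=34 E=25] avail[A=52 B=45 C=36 D=34 E=25] open={R2}
Step 4: cancel R2 -> on_hand[A=55 B=45 C=36 D=34 E=25] avail[A=55 B=45 C=36 D=34 E=25] open={}
Step 5: reserve R3 B 1 -> on_hand[A=55 B=45 C=36 D=34 E=25] avail[A=55 B=44 C=36 D=34 E=25] open={R3}
Step 6: reserve R4 C 3 -> on_hand[A=55 B=45 C=36 D=34 E=25] avail[A=55 B=44 C=33 D=34 E=25] open={R3,R4}
Step 7: reserve R5 B 1 -> on_hand[A=55 B=45 C=36 D=34 E=25] avail[A=55 B=43 C=33 D=34 E=25] open={R3,R4,R5}
Step 8: cancel R5 -> on_hand[A=55 B=45 C=36 D=34 E=25] avail[A=55 B=44 C=33 D=34 E=25] open={R3,R4}
Step 9: reserve R6 B 4 -> on_hand[A=55 B=45 C=36 D=34 E=25] avail[A=55 B=40 C=33 D=34 E=25] open={R3,R4,R6}
Step 10: reserve R7 E 1 -> on_hand[A=55 B=45 C=36 D=34 E=25] avail[A=55 B=40 C=33 D=34 E=24] open={R3,R4,R6,R7}
Step 11: commit R7 -> on_hand[A=55 B=45 C=36 D=34 E=24] avail[A=55 B=40 C=33 D=34 E=24] open={R3,R4,R6}
Step 12: reserve R8 D 5 -> on_hand[A=55 B=45 C=36 D=34 E=24] avail[A=55 B=40 C=33 D=29 E=24] open={R3,R4,R6,R8}
Step 13: reserve R9 D 7 -> on_hand[A=55 B=45 C=36 D=34 E=24] avail[A=55 B=40 C=33 D=22 E=24] open={R3,R4,R6,R8,R9}
Step 14: reserve R10 D 2 -> on_hand[A=55 B=45 C=36 D=34 E=24] avail[A=55 B=40 C=33 D=20 E=24] open={R10,R3,R4,R6,R8,R9}
Step 15: commit R10 -> on_hand[A=55 B=45 C=36 D=32 E=24] avail[A=55 B=40 C=33 D=20 E=24] open={R3,R4,R6,R8,R9}
Step 16: reserve R11 E 4 -> on_hand[A=55 B=45 C=36 D=32 E=24] avail[A=55 B=40 C=33 D=20 E=20] open={R11,R3,R4,R6,R8,R9}
Step 17: reserve R12 B 2 -> on_hand[A=55 B=45 C=36 D=32 E=24] avail[A=55 B=38 C=33 D=20 E=20] open={R11,R12,R3,R4,R6,R8,R9}
Step 18: commit R12 -> on_hand[A=55 B=43 C=36 D=32 E=24] avail[A=55 B=38 C=33 D=20 E=20] open={R11,R3,R4,R6,R8,R9}
Step 19: reserve R13 C 2 -> on_hand[A=55 B=43 C=36 D=32 E=24] avail[A=55 B=38 C=31 D=20 E=20] open={R11,R13,R3,R4,R6,R8,R9}
Step 20: reserve R14 B 7 -> on_hand[A=55 B=43 C=36 D=32 E=24] avail[A=55 B=31 C=31 D=20 E=20] open={R11,R13,R14,R3,R4,R6,R8,R9}
Step 21: reserve R15 A 3 -> on_hand[A=55 B=43 C=36 D=32 E=24] avail[A=52 B=31 C=31 D=20 E=20] open={R11,R13,R14,R15,R3,R4,R6,R8,R9}
Open reservations: ['R11', 'R13', 'R14', 'R15', 'R3', 'R4', 'R6', 'R8', 'R9'] -> 9

Answer: 9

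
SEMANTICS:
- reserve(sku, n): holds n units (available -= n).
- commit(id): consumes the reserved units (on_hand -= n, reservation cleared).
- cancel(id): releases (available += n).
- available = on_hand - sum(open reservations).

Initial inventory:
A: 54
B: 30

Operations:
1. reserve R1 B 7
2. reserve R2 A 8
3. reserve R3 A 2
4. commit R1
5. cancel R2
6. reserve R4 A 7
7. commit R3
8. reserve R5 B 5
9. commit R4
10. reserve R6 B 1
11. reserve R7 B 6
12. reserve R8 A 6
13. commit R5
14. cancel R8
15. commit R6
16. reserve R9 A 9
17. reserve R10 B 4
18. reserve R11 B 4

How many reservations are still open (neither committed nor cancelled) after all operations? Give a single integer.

Step 1: reserve R1 B 7 -> on_hand[A=54 B=30] avail[A=54 B=23] open={R1}
Step 2: reserve R2 A 8 -> on_hand[A=54 B=30] avail[A=46 B=23] open={R1,R2}
Step 3: reserve R3 A 2 -> on_hand[A=54 B=30] avail[A=44 B=23] open={R1,R2,R3}
Step 4: commit R1 -> on_hand[A=54 B=23] avail[A=44 B=23] open={R2,R3}
Step 5: cancel R2 -> on_hand[A=54 B=23] avail[A=52 B=23] open={R3}
Step 6: reserve R4 A 7 -> on_hand[A=54 B=23] avail[A=45 B=23] open={R3,R4}
Step 7: commit R3 -> on_hand[A=52 B=23] avail[A=45 B=23] open={R4}
Step 8: reserve R5 B 5 -> on_hand[A=52 B=23] avail[A=45 B=18] open={R4,R5}
Step 9: commit R4 -> on_hand[A=45 B=23] avail[A=45 B=18] open={R5}
Step 10: reserve R6 B 1 -> on_hand[A=45 B=23] avail[A=45 B=17] open={R5,R6}
Step 11: reserve R7 B 6 -> on_hand[A=45 B=23] avail[A=45 B=11] open={R5,R6,R7}
Step 12: reserve R8 A 6 -> on_hand[A=45 B=23] avail[A=39 B=11] open={R5,R6,R7,R8}
Step 13: commit R5 -> on_hand[A=45 B=18] avail[A=39 B=11] open={R6,R7,R8}
Step 14: cancel R8 -> on_hand[A=45 B=18] avail[A=45 B=11] open={R6,R7}
Step 15: commit R6 -> on_hand[A=45 B=17] avail[A=45 B=11] open={R7}
Step 16: reserve R9 A 9 -> on_hand[A=45 B=17] avail[A=36 B=11] open={R7,R9}
Step 17: reserve R10 B 4 -> on_hand[A=45 B=17] avail[A=36 B=7] open={R10,R7,R9}
Step 18: reserve R11 B 4 -> on_hand[A=45 B=17] avail[A=36 B=3] open={R10,R11,R7,R9}
Open reservations: ['R10', 'R11', 'R7', 'R9'] -> 4

Answer: 4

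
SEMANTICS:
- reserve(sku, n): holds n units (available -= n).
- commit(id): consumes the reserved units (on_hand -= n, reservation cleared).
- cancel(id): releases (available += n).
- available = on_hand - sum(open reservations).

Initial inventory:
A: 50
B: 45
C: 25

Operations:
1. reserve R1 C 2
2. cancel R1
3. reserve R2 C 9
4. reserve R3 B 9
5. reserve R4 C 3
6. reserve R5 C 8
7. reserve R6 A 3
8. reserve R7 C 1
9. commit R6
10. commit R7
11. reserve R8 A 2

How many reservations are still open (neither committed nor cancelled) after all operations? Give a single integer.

Answer: 5

Derivation:
Step 1: reserve R1 C 2 -> on_hand[A=50 B=45 C=25] avail[A=50 B=45 C=23] open={R1}
Step 2: cancel R1 -> on_hand[A=50 B=45 C=25] avail[A=50 B=45 C=25] open={}
Step 3: reserve R2 C 9 -> on_hand[A=50 B=45 C=25] avail[A=50 B=45 C=16] open={R2}
Step 4: reserve R3 B 9 -> on_hand[A=50 B=45 C=25] avail[A=50 B=36 C=16] open={R2,R3}
Step 5: reserve R4 C 3 -> on_hand[A=50 B=45 C=25] avail[A=50 B=36 C=13] open={R2,R3,R4}
Step 6: reserve R5 C 8 -> on_hand[A=50 B=45 C=25] avail[A=50 B=36 C=5] open={R2,R3,R4,R5}
Step 7: reserve R6 A 3 -> on_hand[A=50 B=45 C=25] avail[A=47 B=36 C=5] open={R2,R3,R4,R5,R6}
Step 8: reserve R7 C 1 -> on_hand[A=50 B=45 C=25] avail[A=47 B=36 C=4] open={R2,R3,R4,R5,R6,R7}
Step 9: commit R6 -> on_hand[A=47 B=45 C=25] avail[A=47 B=36 C=4] open={R2,R3,R4,R5,R7}
Step 10: commit R7 -> on_hand[A=47 B=45 C=24] avail[A=47 B=36 C=4] open={R2,R3,R4,R5}
Step 11: reserve R8 A 2 -> on_hand[A=47 B=45 C=24] avail[A=45 B=36 C=4] open={R2,R3,R4,R5,R8}
Open reservations: ['R2', 'R3', 'R4', 'R5', 'R8'] -> 5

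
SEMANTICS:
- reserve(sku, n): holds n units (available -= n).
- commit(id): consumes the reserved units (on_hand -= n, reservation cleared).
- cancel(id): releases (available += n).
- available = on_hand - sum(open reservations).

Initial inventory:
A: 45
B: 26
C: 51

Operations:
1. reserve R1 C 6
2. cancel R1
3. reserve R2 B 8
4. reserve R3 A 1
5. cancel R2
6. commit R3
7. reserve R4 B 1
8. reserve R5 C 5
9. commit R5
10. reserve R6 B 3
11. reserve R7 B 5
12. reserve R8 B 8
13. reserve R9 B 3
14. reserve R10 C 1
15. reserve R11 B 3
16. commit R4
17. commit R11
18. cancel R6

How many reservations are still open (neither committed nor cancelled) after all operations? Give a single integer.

Step 1: reserve R1 C 6 -> on_hand[A=45 B=26 C=51] avail[A=45 B=26 C=45] open={R1}
Step 2: cancel R1 -> on_hand[A=45 B=26 C=51] avail[A=45 B=26 C=51] open={}
Step 3: reserve R2 B 8 -> on_hand[A=45 B=26 C=51] avail[A=45 B=18 C=51] open={R2}
Step 4: reserve R3 A 1 -> on_hand[A=45 B=26 C=51] avail[A=44 B=18 C=51] open={R2,R3}
Step 5: cancel R2 -> on_hand[A=45 B=26 C=51] avail[A=44 B=26 C=51] open={R3}
Step 6: commit R3 -> on_hand[A=44 B=26 C=51] avail[A=44 B=26 C=51] open={}
Step 7: reserve R4 B 1 -> on_hand[A=44 B=26 C=51] avail[A=44 B=25 C=51] open={R4}
Step 8: reserve R5 C 5 -> on_hand[A=44 B=26 C=51] avail[A=44 B=25 C=46] open={R4,R5}
Step 9: commit R5 -> on_hand[A=44 B=26 C=46] avail[A=44 B=25 C=46] open={R4}
Step 10: reserve R6 B 3 -> on_hand[A=44 B=26 C=46] avail[A=44 B=22 C=46] open={R4,R6}
Step 11: reserve R7 B 5 -> on_hand[A=44 B=26 C=46] avail[A=44 B=17 C=46] open={R4,R6,R7}
Step 12: reserve R8 B 8 -> on_hand[A=44 B=26 C=46] avail[A=44 B=9 C=46] open={R4,R6,R7,R8}
Step 13: reserve R9 B 3 -> on_hand[A=44 B=26 C=46] avail[A=44 B=6 C=46] open={R4,R6,R7,R8,R9}
Step 14: reserve R10 C 1 -> on_hand[A=44 B=26 C=46] avail[A=44 B=6 C=45] open={R10,R4,R6,R7,R8,R9}
Step 15: reserve R11 B 3 -> on_hand[A=44 B=26 C=46] avail[A=44 B=3 C=45] open={R10,R11,R4,R6,R7,R8,R9}
Step 16: commit R4 -> on_hand[A=44 B=25 C=46] avail[A=44 B=3 C=45] open={R10,R11,R6,R7,R8,R9}
Step 17: commit R11 -> on_hand[A=44 B=22 C=46] avail[A=44 B=3 C=45] open={R10,R6,R7,R8,R9}
Step 18: cancel R6 -> on_hand[A=44 B=22 C=46] avail[A=44 B=6 C=45] open={R10,R7,R8,R9}
Open reservations: ['R10', 'R7', 'R8', 'R9'] -> 4

Answer: 4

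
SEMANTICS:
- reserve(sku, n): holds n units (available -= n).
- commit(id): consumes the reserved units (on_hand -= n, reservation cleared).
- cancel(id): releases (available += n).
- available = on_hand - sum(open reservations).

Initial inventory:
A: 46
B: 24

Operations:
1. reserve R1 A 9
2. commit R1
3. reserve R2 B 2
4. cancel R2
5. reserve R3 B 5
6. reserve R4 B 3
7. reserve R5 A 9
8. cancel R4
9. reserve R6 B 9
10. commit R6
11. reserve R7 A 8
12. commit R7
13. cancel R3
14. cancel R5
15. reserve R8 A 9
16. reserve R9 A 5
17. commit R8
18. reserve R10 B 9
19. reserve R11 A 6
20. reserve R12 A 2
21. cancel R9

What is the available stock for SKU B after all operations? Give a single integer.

Answer: 6

Derivation:
Step 1: reserve R1 A 9 -> on_hand[A=46 B=24] avail[A=37 B=24] open={R1}
Step 2: commit R1 -> on_hand[A=37 B=24] avail[A=37 B=24] open={}
Step 3: reserve R2 B 2 -> on_hand[A=37 B=24] avail[A=37 B=22] open={R2}
Step 4: cancel R2 -> on_hand[A=37 B=24] avail[A=37 B=24] open={}
Step 5: reserve R3 B 5 -> on_hand[A=37 B=24] avail[A=37 B=19] open={R3}
Step 6: reserve R4 B 3 -> on_hand[A=37 B=24] avail[A=37 B=16] open={R3,R4}
Step 7: reserve R5 A 9 -> on_hand[A=37 B=24] avail[A=28 B=16] open={R3,R4,R5}
Step 8: cancel R4 -> on_hand[A=37 B=24] avail[A=28 B=19] open={R3,R5}
Step 9: reserve R6 B 9 -> on_hand[A=37 B=24] avail[A=28 B=10] open={R3,R5,R6}
Step 10: commit R6 -> on_hand[A=37 B=15] avail[A=28 B=10] open={R3,R5}
Step 11: reserve R7 A 8 -> on_hand[A=37 B=15] avail[A=20 B=10] open={R3,R5,R7}
Step 12: commit R7 -> on_hand[A=29 B=15] avail[A=20 B=10] open={R3,R5}
Step 13: cancel R3 -> on_hand[A=29 B=15] avail[A=20 B=15] open={R5}
Step 14: cancel R5 -> on_hand[A=29 B=15] avail[A=29 B=15] open={}
Step 15: reserve R8 A 9 -> on_hand[A=29 B=15] avail[A=20 B=15] open={R8}
Step 16: reserve R9 A 5 -> on_hand[A=29 B=15] avail[A=15 B=15] open={R8,R9}
Step 17: commit R8 -> on_hand[A=20 B=15] avail[A=15 B=15] open={R9}
Step 18: reserve R10 B 9 -> on_hand[A=20 B=15] avail[A=15 B=6] open={R10,R9}
Step 19: reserve R11 A 6 -> on_hand[A=20 B=15] avail[A=9 B=6] open={R10,R11,R9}
Step 20: reserve R12 A 2 -> on_hand[A=20 B=15] avail[A=7 B=6] open={R10,R11,R12,R9}
Step 21: cancel R9 -> on_hand[A=20 B=15] avail[A=12 B=6] open={R10,R11,R12}
Final available[B] = 6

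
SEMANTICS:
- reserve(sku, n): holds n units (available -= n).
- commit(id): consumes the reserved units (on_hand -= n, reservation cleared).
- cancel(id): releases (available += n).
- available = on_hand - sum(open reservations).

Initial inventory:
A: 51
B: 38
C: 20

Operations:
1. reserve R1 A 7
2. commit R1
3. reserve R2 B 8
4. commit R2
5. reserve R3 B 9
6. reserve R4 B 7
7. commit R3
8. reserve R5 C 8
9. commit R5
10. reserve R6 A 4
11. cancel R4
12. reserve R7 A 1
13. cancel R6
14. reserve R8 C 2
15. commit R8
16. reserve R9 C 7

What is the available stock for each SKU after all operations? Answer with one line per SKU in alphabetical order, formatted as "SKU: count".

Answer: A: 43
B: 21
C: 3

Derivation:
Step 1: reserve R1 A 7 -> on_hand[A=51 B=38 C=20] avail[A=44 B=38 C=20] open={R1}
Step 2: commit R1 -> on_hand[A=44 B=38 C=20] avail[A=44 B=38 C=20] open={}
Step 3: reserve R2 B 8 -> on_hand[A=44 B=38 C=20] avail[A=44 B=30 C=20] open={R2}
Step 4: commit R2 -> on_hand[A=44 B=30 C=20] avail[A=44 B=30 C=20] open={}
Step 5: reserve R3 B 9 -> on_hand[A=44 B=30 C=20] avail[A=44 B=21 C=20] open={R3}
Step 6: reserve R4 B 7 -> on_hand[A=44 B=30 C=20] avail[A=44 B=14 C=20] open={R3,R4}
Step 7: commit R3 -> on_hand[A=44 B=21 C=20] avail[A=44 B=14 C=20] open={R4}
Step 8: reserve R5 C 8 -> on_hand[A=44 B=21 C=20] avail[A=44 B=14 C=12] open={R4,R5}
Step 9: commit R5 -> on_hand[A=44 B=21 C=12] avail[A=44 B=14 C=12] open={R4}
Step 10: reserve R6 A 4 -> on_hand[A=44 B=21 C=12] avail[A=40 B=14 C=12] open={R4,R6}
Step 11: cancel R4 -> on_hand[A=44 B=21 C=12] avail[A=40 B=21 C=12] open={R6}
Step 12: reserve R7 A 1 -> on_hand[A=44 B=21 C=12] avail[A=39 B=21 C=12] open={R6,R7}
Step 13: cancel R6 -> on_hand[A=44 B=21 C=12] avail[A=43 B=21 C=12] open={R7}
Step 14: reserve R8 C 2 -> on_hand[A=44 B=21 C=12] avail[A=43 B=21 C=10] open={R7,R8}
Step 15: commit R8 -> on_hand[A=44 B=21 C=10] avail[A=43 B=21 C=10] open={R7}
Step 16: reserve R9 C 7 -> on_hand[A=44 B=21 C=10] avail[A=43 B=21 C=3] open={R7,R9}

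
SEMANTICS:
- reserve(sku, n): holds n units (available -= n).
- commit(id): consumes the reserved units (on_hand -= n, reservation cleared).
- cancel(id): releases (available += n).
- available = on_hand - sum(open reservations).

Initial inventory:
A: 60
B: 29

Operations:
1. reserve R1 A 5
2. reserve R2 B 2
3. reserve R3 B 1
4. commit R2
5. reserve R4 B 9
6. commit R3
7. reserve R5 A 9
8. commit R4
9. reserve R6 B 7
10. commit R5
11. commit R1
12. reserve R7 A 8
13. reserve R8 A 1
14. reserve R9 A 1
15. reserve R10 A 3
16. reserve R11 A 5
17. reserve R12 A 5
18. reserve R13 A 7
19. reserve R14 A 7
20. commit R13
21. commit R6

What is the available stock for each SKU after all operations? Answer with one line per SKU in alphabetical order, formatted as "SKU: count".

Answer: A: 9
B: 10

Derivation:
Step 1: reserve R1 A 5 -> on_hand[A=60 B=29] avail[A=55 B=29] open={R1}
Step 2: reserve R2 B 2 -> on_hand[A=60 B=29] avail[A=55 B=27] open={R1,R2}
Step 3: reserve R3 B 1 -> on_hand[A=60 B=29] avail[A=55 B=26] open={R1,R2,R3}
Step 4: commit R2 -> on_hand[A=60 B=27] avail[A=55 B=26] open={R1,R3}
Step 5: reserve R4 B 9 -> on_hand[A=60 B=27] avail[A=55 B=17] open={R1,R3,R4}
Step 6: commit R3 -> on_hand[A=60 B=26] avail[A=55 B=17] open={R1,R4}
Step 7: reserve R5 A 9 -> on_hand[A=60 B=26] avail[A=46 B=17] open={R1,R4,R5}
Step 8: commit R4 -> on_hand[A=60 B=17] avail[A=46 B=17] open={R1,R5}
Step 9: reserve R6 B 7 -> on_hand[A=60 B=17] avail[A=46 B=10] open={R1,R5,R6}
Step 10: commit R5 -> on_hand[A=51 B=17] avail[A=46 B=10] open={R1,R6}
Step 11: commit R1 -> on_hand[A=46 B=17] avail[A=46 B=10] open={R6}
Step 12: reserve R7 A 8 -> on_hand[A=46 B=17] avail[A=38 B=10] open={R6,R7}
Step 13: reserve R8 A 1 -> on_hand[A=46 B=17] avail[A=37 B=10] open={R6,R7,R8}
Step 14: reserve R9 A 1 -> on_hand[A=46 B=17] avail[A=36 B=10] open={R6,R7,R8,R9}
Step 15: reserve R10 A 3 -> on_hand[A=46 B=17] avail[A=33 B=10] open={R10,R6,R7,R8,R9}
Step 16: reserve R11 A 5 -> on_hand[A=46 B=17] avail[A=28 B=10] open={R10,R11,R6,R7,R8,R9}
Step 17: reserve R12 A 5 -> on_hand[A=46 B=17] avail[A=23 B=10] open={R10,R11,R12,R6,R7,R8,R9}
Step 18: reserve R13 A 7 -> on_hand[A=46 B=17] avail[A=16 B=10] open={R10,R11,R12,R13,R6,R7,R8,R9}
Step 19: reserve R14 A 7 -> on_hand[A=46 B=17] avail[A=9 B=10] open={R10,R11,R12,R13,R14,R6,R7,R8,R9}
Step 20: commit R13 -> on_hand[A=39 B=17] avail[A=9 B=10] open={R10,R11,R12,R14,R6,R7,R8,R9}
Step 21: commit R6 -> on_hand[A=39 B=10] avail[A=9 B=10] open={R10,R11,R12,R14,R7,R8,R9}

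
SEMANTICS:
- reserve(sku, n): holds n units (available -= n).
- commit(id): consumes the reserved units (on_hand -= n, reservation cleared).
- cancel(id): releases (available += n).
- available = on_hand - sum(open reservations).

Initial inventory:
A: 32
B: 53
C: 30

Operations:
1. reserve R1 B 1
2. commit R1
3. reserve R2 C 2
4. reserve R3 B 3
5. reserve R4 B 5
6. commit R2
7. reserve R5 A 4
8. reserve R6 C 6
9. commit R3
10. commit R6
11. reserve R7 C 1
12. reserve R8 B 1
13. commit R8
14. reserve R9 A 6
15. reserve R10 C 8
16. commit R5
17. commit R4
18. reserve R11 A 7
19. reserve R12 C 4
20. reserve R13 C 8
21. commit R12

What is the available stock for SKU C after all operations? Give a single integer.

Step 1: reserve R1 B 1 -> on_hand[A=32 B=53 C=30] avail[A=32 B=52 C=30] open={R1}
Step 2: commit R1 -> on_hand[A=32 B=52 C=30] avail[A=32 B=52 C=30] open={}
Step 3: reserve R2 C 2 -> on_hand[A=32 B=52 C=30] avail[A=32 B=52 C=28] open={R2}
Step 4: reserve R3 B 3 -> on_hand[A=32 B=52 C=30] avail[A=32 B=49 C=28] open={R2,R3}
Step 5: reserve R4 B 5 -> on_hand[A=32 B=52 C=30] avail[A=32 B=44 C=28] open={R2,R3,R4}
Step 6: commit R2 -> on_hand[A=32 B=52 C=28] avail[A=32 B=44 C=28] open={R3,R4}
Step 7: reserve R5 A 4 -> on_hand[A=32 B=52 C=28] avail[A=28 B=44 C=28] open={R3,R4,R5}
Step 8: reserve R6 C 6 -> on_hand[A=32 B=52 C=28] avail[A=28 B=44 C=22] open={R3,R4,R5,R6}
Step 9: commit R3 -> on_hand[A=32 B=49 C=28] avail[A=28 B=44 C=22] open={R4,R5,R6}
Step 10: commit R6 -> on_hand[A=32 B=49 C=22] avail[A=28 B=44 C=22] open={R4,R5}
Step 11: reserve R7 C 1 -> on_hand[A=32 B=49 C=22] avail[A=28 B=44 C=21] open={R4,R5,R7}
Step 12: reserve R8 B 1 -> on_hand[A=32 B=49 C=22] avail[A=28 B=43 C=21] open={R4,R5,R7,R8}
Step 13: commit R8 -> on_hand[A=32 B=48 C=22] avail[A=28 B=43 C=21] open={R4,R5,R7}
Step 14: reserve R9 A 6 -> on_hand[A=32 B=48 C=22] avail[A=22 B=43 C=21] open={R4,R5,R7,R9}
Step 15: reserve R10 C 8 -> on_hand[A=32 B=48 C=22] avail[A=22 B=43 C=13] open={R10,R4,R5,R7,R9}
Step 16: commit R5 -> on_hand[A=28 B=48 C=22] avail[A=22 B=43 C=13] open={R10,R4,R7,R9}
Step 17: commit R4 -> on_hand[A=28 B=43 C=22] avail[A=22 B=43 C=13] open={R10,R7,R9}
Step 18: reserve R11 A 7 -> on_hand[A=28 B=43 C=22] avail[A=15 B=43 C=13] open={R10,R11,R7,R9}
Step 19: reserve R12 C 4 -> on_hand[A=28 B=43 C=22] avail[A=15 B=43 C=9] open={R10,R11,R12,R7,R9}
Step 20: reserve R13 C 8 -> on_hand[A=28 B=43 C=22] avail[A=15 B=43 C=1] open={R10,R11,R12,R13,R7,R9}
Step 21: commit R12 -> on_hand[A=28 B=43 C=18] avail[A=15 B=43 C=1] open={R10,R11,R13,R7,R9}
Final available[C] = 1

Answer: 1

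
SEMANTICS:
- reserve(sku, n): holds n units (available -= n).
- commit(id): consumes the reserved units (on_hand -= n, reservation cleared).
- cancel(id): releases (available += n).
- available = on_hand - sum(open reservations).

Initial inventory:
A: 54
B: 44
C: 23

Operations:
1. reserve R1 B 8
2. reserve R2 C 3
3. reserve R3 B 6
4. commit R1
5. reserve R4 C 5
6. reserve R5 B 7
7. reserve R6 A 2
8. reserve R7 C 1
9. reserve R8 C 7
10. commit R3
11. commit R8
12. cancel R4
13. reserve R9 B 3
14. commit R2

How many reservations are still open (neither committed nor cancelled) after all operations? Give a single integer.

Step 1: reserve R1 B 8 -> on_hand[A=54 B=44 C=23] avail[A=54 B=36 C=23] open={R1}
Step 2: reserve R2 C 3 -> on_hand[A=54 B=44 C=23] avail[A=54 B=36 C=20] open={R1,R2}
Step 3: reserve R3 B 6 -> on_hand[A=54 B=44 C=23] avail[A=54 B=30 C=20] open={R1,R2,R3}
Step 4: commit R1 -> on_hand[A=54 B=36 C=23] avail[A=54 B=30 C=20] open={R2,R3}
Step 5: reserve R4 C 5 -> on_hand[A=54 B=36 C=23] avail[A=54 B=30 C=15] open={R2,R3,R4}
Step 6: reserve R5 B 7 -> on_hand[A=54 B=36 C=23] avail[A=54 B=23 C=15] open={R2,R3,R4,R5}
Step 7: reserve R6 A 2 -> on_hand[A=54 B=36 C=23] avail[A=52 B=23 C=15] open={R2,R3,R4,R5,R6}
Step 8: reserve R7 C 1 -> on_hand[A=54 B=36 C=23] avail[A=52 B=23 C=14] open={R2,R3,R4,R5,R6,R7}
Step 9: reserve R8 C 7 -> on_hand[A=54 B=36 C=23] avail[A=52 B=23 C=7] open={R2,R3,R4,R5,R6,R7,R8}
Step 10: commit R3 -> on_hand[A=54 B=30 C=23] avail[A=52 B=23 C=7] open={R2,R4,R5,R6,R7,R8}
Step 11: commit R8 -> on_hand[A=54 B=30 C=16] avail[A=52 B=23 C=7] open={R2,R4,R5,R6,R7}
Step 12: cancel R4 -> on_hand[A=54 B=30 C=16] avail[A=52 B=23 C=12] open={R2,R5,R6,R7}
Step 13: reserve R9 B 3 -> on_hand[A=54 B=30 C=16] avail[A=52 B=20 C=12] open={R2,R5,R6,R7,R9}
Step 14: commit R2 -> on_hand[A=54 B=30 C=13] avail[A=52 B=20 C=12] open={R5,R6,R7,R9}
Open reservations: ['R5', 'R6', 'R7', 'R9'] -> 4

Answer: 4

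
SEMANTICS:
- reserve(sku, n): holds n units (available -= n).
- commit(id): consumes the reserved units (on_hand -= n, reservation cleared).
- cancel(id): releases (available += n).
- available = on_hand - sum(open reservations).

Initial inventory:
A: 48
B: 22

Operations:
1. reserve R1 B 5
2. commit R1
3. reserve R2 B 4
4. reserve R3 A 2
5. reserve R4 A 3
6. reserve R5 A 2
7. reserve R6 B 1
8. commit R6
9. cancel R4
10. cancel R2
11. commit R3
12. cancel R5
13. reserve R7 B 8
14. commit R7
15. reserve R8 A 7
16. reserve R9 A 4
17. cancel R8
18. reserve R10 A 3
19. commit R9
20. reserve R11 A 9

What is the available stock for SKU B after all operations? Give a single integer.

Step 1: reserve R1 B 5 -> on_hand[A=48 B=22] avail[A=48 B=17] open={R1}
Step 2: commit R1 -> on_hand[A=48 B=17] avail[A=48 B=17] open={}
Step 3: reserve R2 B 4 -> on_hand[A=48 B=17] avail[A=48 B=13] open={R2}
Step 4: reserve R3 A 2 -> on_hand[A=48 B=17] avail[A=46 B=13] open={R2,R3}
Step 5: reserve R4 A 3 -> on_hand[A=48 B=17] avail[A=43 B=13] open={R2,R3,R4}
Step 6: reserve R5 A 2 -> on_hand[A=48 B=17] avail[A=41 B=13] open={R2,R3,R4,R5}
Step 7: reserve R6 B 1 -> on_hand[A=48 B=17] avail[A=41 B=12] open={R2,R3,R4,R5,R6}
Step 8: commit R6 -> on_hand[A=48 B=16] avail[A=41 B=12] open={R2,R3,R4,R5}
Step 9: cancel R4 -> on_hand[A=48 B=16] avail[A=44 B=12] open={R2,R3,R5}
Step 10: cancel R2 -> on_hand[A=48 B=16] avail[A=44 B=16] open={R3,R5}
Step 11: commit R3 -> on_hand[A=46 B=16] avail[A=44 B=16] open={R5}
Step 12: cancel R5 -> on_hand[A=46 B=16] avail[A=46 B=16] open={}
Step 13: reserve R7 B 8 -> on_hand[A=46 B=16] avail[A=46 B=8] open={R7}
Step 14: commit R7 -> on_hand[A=46 B=8] avail[A=46 B=8] open={}
Step 15: reserve R8 A 7 -> on_hand[A=46 B=8] avail[A=39 B=8] open={R8}
Step 16: reserve R9 A 4 -> on_hand[A=46 B=8] avail[A=35 B=8] open={R8,R9}
Step 17: cancel R8 -> on_hand[A=46 B=8] avail[A=42 B=8] open={R9}
Step 18: reserve R10 A 3 -> on_hand[A=46 B=8] avail[A=39 B=8] open={R10,R9}
Step 19: commit R9 -> on_hand[A=42 B=8] avail[A=39 B=8] open={R10}
Step 20: reserve R11 A 9 -> on_hand[A=42 B=8] avail[A=30 B=8] open={R10,R11}
Final available[B] = 8

Answer: 8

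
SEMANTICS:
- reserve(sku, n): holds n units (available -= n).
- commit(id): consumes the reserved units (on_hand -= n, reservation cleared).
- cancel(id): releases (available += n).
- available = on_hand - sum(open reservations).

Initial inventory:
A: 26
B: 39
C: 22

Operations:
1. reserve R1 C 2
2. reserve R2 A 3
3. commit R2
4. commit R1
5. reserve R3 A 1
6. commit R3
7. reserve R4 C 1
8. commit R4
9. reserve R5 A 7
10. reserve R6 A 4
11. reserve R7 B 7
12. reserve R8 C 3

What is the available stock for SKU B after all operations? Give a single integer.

Answer: 32

Derivation:
Step 1: reserve R1 C 2 -> on_hand[A=26 B=39 C=22] avail[A=26 B=39 C=20] open={R1}
Step 2: reserve R2 A 3 -> on_hand[A=26 B=39 C=22] avail[A=23 B=39 C=20] open={R1,R2}
Step 3: commit R2 -> on_hand[A=23 B=39 C=22] avail[A=23 B=39 C=20] open={R1}
Step 4: commit R1 -> on_hand[A=23 B=39 C=20] avail[A=23 B=39 C=20] open={}
Step 5: reserve R3 A 1 -> on_hand[A=23 B=39 C=20] avail[A=22 B=39 C=20] open={R3}
Step 6: commit R3 -> on_hand[A=22 B=39 C=20] avail[A=22 B=39 C=20] open={}
Step 7: reserve R4 C 1 -> on_hand[A=22 B=39 C=20] avail[A=22 B=39 C=19] open={R4}
Step 8: commit R4 -> on_hand[A=22 B=39 C=19] avail[A=22 B=39 C=19] open={}
Step 9: reserve R5 A 7 -> on_hand[A=22 B=39 C=19] avail[A=15 B=39 C=19] open={R5}
Step 10: reserve R6 A 4 -> on_hand[A=22 B=39 C=19] avail[A=11 B=39 C=19] open={R5,R6}
Step 11: reserve R7 B 7 -> on_hand[A=22 B=39 C=19] avail[A=11 B=32 C=19] open={R5,R6,R7}
Step 12: reserve R8 C 3 -> on_hand[A=22 B=39 C=19] avail[A=11 B=32 C=16] open={R5,R6,R7,R8}
Final available[B] = 32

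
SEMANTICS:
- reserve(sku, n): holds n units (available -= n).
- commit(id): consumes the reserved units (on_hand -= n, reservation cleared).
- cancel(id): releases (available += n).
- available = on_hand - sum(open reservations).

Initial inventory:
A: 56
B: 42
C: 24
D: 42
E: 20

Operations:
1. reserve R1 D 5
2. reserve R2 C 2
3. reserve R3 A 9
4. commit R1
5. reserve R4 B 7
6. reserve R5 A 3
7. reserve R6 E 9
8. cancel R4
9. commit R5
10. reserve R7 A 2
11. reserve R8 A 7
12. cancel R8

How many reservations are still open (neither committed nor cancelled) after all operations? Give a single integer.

Answer: 4

Derivation:
Step 1: reserve R1 D 5 -> on_hand[A=56 B=42 C=24 D=42 E=20] avail[A=56 B=42 C=24 D=37 E=20] open={R1}
Step 2: reserve R2 C 2 -> on_hand[A=56 B=42 C=24 D=42 E=20] avail[A=56 B=42 C=22 D=37 E=20] open={R1,R2}
Step 3: reserve R3 A 9 -> on_hand[A=56 B=42 C=24 D=42 E=20] avail[A=47 B=42 C=22 D=37 E=20] open={R1,R2,R3}
Step 4: commit R1 -> on_hand[A=56 B=42 C=24 D=37 E=20] avail[A=47 B=42 C=22 D=37 E=20] open={R2,R3}
Step 5: reserve R4 B 7 -> on_hand[A=56 B=42 C=24 D=37 E=20] avail[A=47 B=35 C=22 D=37 E=20] open={R2,R3,R4}
Step 6: reserve R5 A 3 -> on_hand[A=56 B=42 C=24 D=37 E=20] avail[A=44 B=35 C=22 D=37 E=20] open={R2,R3,R4,R5}
Step 7: reserve R6 E 9 -> on_hand[A=56 B=42 C=24 D=37 E=20] avail[A=44 B=35 C=22 D=37 E=11] open={R2,R3,R4,R5,R6}
Step 8: cancel R4 -> on_hand[A=56 B=42 C=24 D=37 E=20] avail[A=44 B=42 C=22 D=37 E=11] open={R2,R3,R5,R6}
Step 9: commit R5 -> on_hand[A=53 B=42 C=24 D=37 E=20] avail[A=44 B=42 C=22 D=37 E=11] open={R2,R3,R6}
Step 10: reserve R7 A 2 -> on_hand[A=53 B=42 C=24 D=37 E=20] avail[A=42 B=42 C=22 D=37 E=11] open={R2,R3,R6,R7}
Step 11: reserve R8 A 7 -> on_hand[A=53 B=42 C=24 D=37 E=20] avail[A=35 B=42 C=22 D=37 E=11] open={R2,R3,R6,R7,R8}
Step 12: cancel R8 -> on_hand[A=53 B=42 C=24 D=37 E=20] avail[A=42 B=42 C=22 D=37 E=11] open={R2,R3,R6,R7}
Open reservations: ['R2', 'R3', 'R6', 'R7'] -> 4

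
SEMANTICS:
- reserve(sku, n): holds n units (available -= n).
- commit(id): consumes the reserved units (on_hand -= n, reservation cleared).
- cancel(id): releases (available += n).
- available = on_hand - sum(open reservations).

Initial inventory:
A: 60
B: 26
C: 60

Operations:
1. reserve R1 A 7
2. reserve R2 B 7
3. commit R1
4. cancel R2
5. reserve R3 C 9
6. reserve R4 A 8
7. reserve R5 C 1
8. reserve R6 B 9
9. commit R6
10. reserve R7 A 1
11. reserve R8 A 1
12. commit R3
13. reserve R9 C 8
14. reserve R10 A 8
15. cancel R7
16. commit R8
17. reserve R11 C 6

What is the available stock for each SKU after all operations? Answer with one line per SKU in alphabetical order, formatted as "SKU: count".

Answer: A: 36
B: 17
C: 36

Derivation:
Step 1: reserve R1 A 7 -> on_hand[A=60 B=26 C=60] avail[A=53 B=26 C=60] open={R1}
Step 2: reserve R2 B 7 -> on_hand[A=60 B=26 C=60] avail[A=53 B=19 C=60] open={R1,R2}
Step 3: commit R1 -> on_hand[A=53 B=26 C=60] avail[A=53 B=19 C=60] open={R2}
Step 4: cancel R2 -> on_hand[A=53 B=26 C=60] avail[A=53 B=26 C=60] open={}
Step 5: reserve R3 C 9 -> on_hand[A=53 B=26 C=60] avail[A=53 B=26 C=51] open={R3}
Step 6: reserve R4 A 8 -> on_hand[A=53 B=26 C=60] avail[A=45 B=26 C=51] open={R3,R4}
Step 7: reserve R5 C 1 -> on_hand[A=53 B=26 C=60] avail[A=45 B=26 C=50] open={R3,R4,R5}
Step 8: reserve R6 B 9 -> on_hand[A=53 B=26 C=60] avail[A=45 B=17 C=50] open={R3,R4,R5,R6}
Step 9: commit R6 -> on_hand[A=53 B=17 C=60] avail[A=45 B=17 C=50] open={R3,R4,R5}
Step 10: reserve R7 A 1 -> on_hand[A=53 B=17 C=60] avail[A=44 B=17 C=50] open={R3,R4,R5,R7}
Step 11: reserve R8 A 1 -> on_hand[A=53 B=17 C=60] avail[A=43 B=17 C=50] open={R3,R4,R5,R7,R8}
Step 12: commit R3 -> on_hand[A=53 B=17 C=51] avail[A=43 B=17 C=50] open={R4,R5,R7,R8}
Step 13: reserve R9 C 8 -> on_hand[A=53 B=17 C=51] avail[A=43 B=17 C=42] open={R4,R5,R7,R8,R9}
Step 14: reserve R10 A 8 -> on_hand[A=53 B=17 C=51] avail[A=35 B=17 C=42] open={R10,R4,R5,R7,R8,R9}
Step 15: cancel R7 -> on_hand[A=53 B=17 C=51] avail[A=36 B=17 C=42] open={R10,R4,R5,R8,R9}
Step 16: commit R8 -> on_hand[A=52 B=17 C=51] avail[A=36 B=17 C=42] open={R10,R4,R5,R9}
Step 17: reserve R11 C 6 -> on_hand[A=52 B=17 C=51] avail[A=36 B=17 C=36] open={R10,R11,R4,R5,R9}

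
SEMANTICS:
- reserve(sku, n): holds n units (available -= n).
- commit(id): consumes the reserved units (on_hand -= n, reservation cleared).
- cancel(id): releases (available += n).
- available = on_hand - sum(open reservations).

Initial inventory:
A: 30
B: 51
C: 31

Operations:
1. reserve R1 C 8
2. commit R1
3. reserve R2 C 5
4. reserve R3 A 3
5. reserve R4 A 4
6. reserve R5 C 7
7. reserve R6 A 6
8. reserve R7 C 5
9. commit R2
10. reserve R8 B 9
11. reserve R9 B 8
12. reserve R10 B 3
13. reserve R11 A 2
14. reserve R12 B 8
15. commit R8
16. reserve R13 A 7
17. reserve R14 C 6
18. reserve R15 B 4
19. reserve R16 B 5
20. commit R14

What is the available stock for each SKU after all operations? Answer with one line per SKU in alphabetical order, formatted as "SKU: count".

Answer: A: 8
B: 14
C: 0

Derivation:
Step 1: reserve R1 C 8 -> on_hand[A=30 B=51 C=31] avail[A=30 B=51 C=23] open={R1}
Step 2: commit R1 -> on_hand[A=30 B=51 C=23] avail[A=30 B=51 C=23] open={}
Step 3: reserve R2 C 5 -> on_hand[A=30 B=51 C=23] avail[A=30 B=51 C=18] open={R2}
Step 4: reserve R3 A 3 -> on_hand[A=30 B=51 C=23] avail[A=27 B=51 C=18] open={R2,R3}
Step 5: reserve R4 A 4 -> on_hand[A=30 B=51 C=23] avail[A=23 B=51 C=18] open={R2,R3,R4}
Step 6: reserve R5 C 7 -> on_hand[A=30 B=51 C=23] avail[A=23 B=51 C=11] open={R2,R3,R4,R5}
Step 7: reserve R6 A 6 -> on_hand[A=30 B=51 C=23] avail[A=17 B=51 C=11] open={R2,R3,R4,R5,R6}
Step 8: reserve R7 C 5 -> on_hand[A=30 B=51 C=23] avail[A=17 B=51 C=6] open={R2,R3,R4,R5,R6,R7}
Step 9: commit R2 -> on_hand[A=30 B=51 C=18] avail[A=17 B=51 C=6] open={R3,R4,R5,R6,R7}
Step 10: reserve R8 B 9 -> on_hand[A=30 B=51 C=18] avail[A=17 B=42 C=6] open={R3,R4,R5,R6,R7,R8}
Step 11: reserve R9 B 8 -> on_hand[A=30 B=51 C=18] avail[A=17 B=34 C=6] open={R3,R4,R5,R6,R7,R8,R9}
Step 12: reserve R10 B 3 -> on_hand[A=30 B=51 C=18] avail[A=17 B=31 C=6] open={R10,R3,R4,R5,R6,R7,R8,R9}
Step 13: reserve R11 A 2 -> on_hand[A=30 B=51 C=18] avail[A=15 B=31 C=6] open={R10,R11,R3,R4,R5,R6,R7,R8,R9}
Step 14: reserve R12 B 8 -> on_hand[A=30 B=51 C=18] avail[A=15 B=23 C=6] open={R10,R11,R12,R3,R4,R5,R6,R7,R8,R9}
Step 15: commit R8 -> on_hand[A=30 B=42 C=18] avail[A=15 B=23 C=6] open={R10,R11,R12,R3,R4,R5,R6,R7,R9}
Step 16: reserve R13 A 7 -> on_hand[A=30 B=42 C=18] avail[A=8 B=23 C=6] open={R10,R11,R12,R13,R3,R4,R5,R6,R7,R9}
Step 17: reserve R14 C 6 -> on_hand[A=30 B=42 C=18] avail[A=8 B=23 C=0] open={R10,R11,R12,R13,R14,R3,R4,R5,R6,R7,R9}
Step 18: reserve R15 B 4 -> on_hand[A=30 B=42 C=18] avail[A=8 B=19 C=0] open={R10,R11,R12,R13,R14,R15,R3,R4,R5,R6,R7,R9}
Step 19: reserve R16 B 5 -> on_hand[A=30 B=42 C=18] avail[A=8 B=14 C=0] open={R10,R11,R12,R13,R14,R15,R16,R3,R4,R5,R6,R7,R9}
Step 20: commit R14 -> on_hand[A=30 B=42 C=12] avail[A=8 B=14 C=0] open={R10,R11,R12,R13,R15,R16,R3,R4,R5,R6,R7,R9}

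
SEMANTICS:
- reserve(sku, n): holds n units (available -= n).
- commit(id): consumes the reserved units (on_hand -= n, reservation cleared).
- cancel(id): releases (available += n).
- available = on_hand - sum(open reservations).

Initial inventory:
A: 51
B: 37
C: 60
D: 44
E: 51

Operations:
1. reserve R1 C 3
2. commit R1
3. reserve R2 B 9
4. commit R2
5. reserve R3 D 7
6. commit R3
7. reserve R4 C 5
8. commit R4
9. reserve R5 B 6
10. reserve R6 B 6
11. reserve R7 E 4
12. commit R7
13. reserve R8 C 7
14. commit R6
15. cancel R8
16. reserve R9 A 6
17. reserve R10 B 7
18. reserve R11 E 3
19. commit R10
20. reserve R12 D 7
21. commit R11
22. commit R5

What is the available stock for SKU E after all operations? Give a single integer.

Answer: 44

Derivation:
Step 1: reserve R1 C 3 -> on_hand[A=51 B=37 C=60 D=44 E=51] avail[A=51 B=37 C=57 D=44 E=51] open={R1}
Step 2: commit R1 -> on_hand[A=51 B=37 C=57 D=44 E=51] avail[A=51 B=37 C=57 D=44 E=51] open={}
Step 3: reserve R2 B 9 -> on_hand[A=51 B=37 C=57 D=44 E=51] avail[A=51 B=28 C=57 D=44 E=51] open={R2}
Step 4: commit R2 -> on_hand[A=51 B=28 C=57 D=44 E=51] avail[A=51 B=28 C=57 D=44 E=51] open={}
Step 5: reserve R3 D 7 -> on_hand[A=51 B=28 C=57 D=44 E=51] avail[A=51 B=28 C=57 D=37 E=51] open={R3}
Step 6: commit R3 -> on_hand[A=51 B=28 C=57 D=37 E=51] avail[A=51 B=28 C=57 D=37 E=51] open={}
Step 7: reserve R4 C 5 -> on_hand[A=51 B=28 C=57 D=37 E=51] avail[A=51 B=28 C=52 D=37 E=51] open={R4}
Step 8: commit R4 -> on_hand[A=51 B=28 C=52 D=37 E=51] avail[A=51 B=28 C=52 D=37 E=51] open={}
Step 9: reserve R5 B 6 -> on_hand[A=51 B=28 C=52 D=37 E=51] avail[A=51 B=22 C=52 D=37 E=51] open={R5}
Step 10: reserve R6 B 6 -> on_hand[A=51 B=28 C=52 D=37 E=51] avail[A=51 B=16 C=52 D=37 E=51] open={R5,R6}
Step 11: reserve R7 E 4 -> on_hand[A=51 B=28 C=52 D=37 E=51] avail[A=51 B=16 C=52 D=37 E=47] open={R5,R6,R7}
Step 12: commit R7 -> on_hand[A=51 B=28 C=52 D=37 E=47] avail[A=51 B=16 C=52 D=37 E=47] open={R5,R6}
Step 13: reserve R8 C 7 -> on_hand[A=51 B=28 C=52 D=37 E=47] avail[A=51 B=16 C=45 D=37 E=47] open={R5,R6,R8}
Step 14: commit R6 -> on_hand[A=51 B=22 C=52 D=37 E=47] avail[A=51 B=16 C=45 D=37 E=47] open={R5,R8}
Step 15: cancel R8 -> on_hand[A=51 B=22 C=52 D=37 E=47] avail[A=51 B=16 C=52 D=37 E=47] open={R5}
Step 16: reserve R9 A 6 -> on_hand[A=51 B=22 C=52 D=37 E=47] avail[A=45 B=16 C=52 D=37 E=47] open={R5,R9}
Step 17: reserve R10 B 7 -> on_hand[A=51 B=22 C=52 D=37 E=47] avail[A=45 B=9 C=52 D=37 E=47] open={R10,R5,R9}
Step 18: reserve R11 E 3 -> on_hand[A=51 B=22 C=52 D=37 E=47] avail[A=45 B=9 C=52 D=37 E=44] open={R10,R11,R5,R9}
Step 19: commit R10 -> on_hand[A=51 B=15 C=52 D=37 E=47] avail[A=45 B=9 C=52 D=37 E=44] open={R11,R5,R9}
Step 20: reserve R12 D 7 -> on_hand[A=51 B=15 C=52 D=37 E=47] avail[A=45 B=9 C=52 D=30 E=44] open={R11,R12,R5,R9}
Step 21: commit R11 -> on_hand[A=51 B=15 C=52 D=37 E=44] avail[A=45 B=9 C=52 D=30 E=44] open={R12,R5,R9}
Step 22: commit R5 -> on_hand[A=51 B=9 C=52 D=37 E=44] avail[A=45 B=9 C=52 D=30 E=44] open={R12,R9}
Final available[E] = 44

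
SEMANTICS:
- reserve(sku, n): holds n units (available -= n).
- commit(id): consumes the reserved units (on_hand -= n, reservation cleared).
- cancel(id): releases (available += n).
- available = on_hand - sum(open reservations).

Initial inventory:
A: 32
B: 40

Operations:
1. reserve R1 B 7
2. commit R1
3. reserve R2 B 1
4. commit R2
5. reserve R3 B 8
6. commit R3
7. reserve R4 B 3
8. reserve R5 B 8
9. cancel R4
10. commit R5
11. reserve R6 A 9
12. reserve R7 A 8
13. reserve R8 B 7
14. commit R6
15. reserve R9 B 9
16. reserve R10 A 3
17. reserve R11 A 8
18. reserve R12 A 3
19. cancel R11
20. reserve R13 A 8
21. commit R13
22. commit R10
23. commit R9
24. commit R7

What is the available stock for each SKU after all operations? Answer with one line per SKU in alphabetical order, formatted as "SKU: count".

Step 1: reserve R1 B 7 -> on_hand[A=32 B=40] avail[A=32 B=33] open={R1}
Step 2: commit R1 -> on_hand[A=32 B=33] avail[A=32 B=33] open={}
Step 3: reserve R2 B 1 -> on_hand[A=32 B=33] avail[A=32 B=32] open={R2}
Step 4: commit R2 -> on_hand[A=32 B=32] avail[A=32 B=32] open={}
Step 5: reserve R3 B 8 -> on_hand[A=32 B=32] avail[A=32 B=24] open={R3}
Step 6: commit R3 -> on_hand[A=32 B=24] avail[A=32 B=24] open={}
Step 7: reserve R4 B 3 -> on_hand[A=32 B=24] avail[A=32 B=21] open={R4}
Step 8: reserve R5 B 8 -> on_hand[A=32 B=24] avail[A=32 B=13] open={R4,R5}
Step 9: cancel R4 -> on_hand[A=32 B=24] avail[A=32 B=16] open={R5}
Step 10: commit R5 -> on_hand[A=32 B=16] avail[A=32 B=16] open={}
Step 11: reserve R6 A 9 -> on_hand[A=32 B=16] avail[A=23 B=16] open={R6}
Step 12: reserve R7 A 8 -> on_hand[A=32 B=16] avail[A=15 B=16] open={R6,R7}
Step 13: reserve R8 B 7 -> on_hand[A=32 B=16] avail[A=15 B=9] open={R6,R7,R8}
Step 14: commit R6 -> on_hand[A=23 B=16] avail[A=15 B=9] open={R7,R8}
Step 15: reserve R9 B 9 -> on_hand[A=23 B=16] avail[A=15 B=0] open={R7,R8,R9}
Step 16: reserve R10 A 3 -> on_hand[A=23 B=16] avail[A=12 B=0] open={R10,R7,R8,R9}
Step 17: reserve R11 A 8 -> on_hand[A=23 B=16] avail[A=4 B=0] open={R10,R11,R7,R8,R9}
Step 18: reserve R12 A 3 -> on_hand[A=23 B=16] avail[A=1 B=0] open={R10,R11,R12,R7,R8,R9}
Step 19: cancel R11 -> on_hand[A=23 B=16] avail[A=9 B=0] open={R10,R12,R7,R8,R9}
Step 20: reserve R13 A 8 -> on_hand[A=23 B=16] avail[A=1 B=0] open={R10,R12,R13,R7,R8,R9}
Step 21: commit R13 -> on_hand[A=15 B=16] avail[A=1 B=0] open={R10,R12,R7,R8,R9}
Step 22: commit R10 -> on_hand[A=12 B=16] avail[A=1 B=0] open={R12,R7,R8,R9}
Step 23: commit R9 -> on_hand[A=12 B=7] avail[A=1 B=0] open={R12,R7,R8}
Step 24: commit R7 -> on_hand[A=4 B=7] avail[A=1 B=0] open={R12,R8}

Answer: A: 1
B: 0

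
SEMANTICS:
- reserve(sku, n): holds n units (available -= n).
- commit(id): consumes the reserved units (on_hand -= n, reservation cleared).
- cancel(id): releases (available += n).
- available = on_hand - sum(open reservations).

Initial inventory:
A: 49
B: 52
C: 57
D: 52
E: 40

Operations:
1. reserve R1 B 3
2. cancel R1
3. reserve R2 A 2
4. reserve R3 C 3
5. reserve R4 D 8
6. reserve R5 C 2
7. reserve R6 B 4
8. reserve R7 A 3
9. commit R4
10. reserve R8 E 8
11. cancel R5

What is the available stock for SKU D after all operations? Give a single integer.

Step 1: reserve R1 B 3 -> on_hand[A=49 B=52 C=57 D=52 E=40] avail[A=49 B=49 C=57 D=52 E=40] open={R1}
Step 2: cancel R1 -> on_hand[A=49 B=52 C=57 D=52 E=40] avail[A=49 B=52 C=57 D=52 E=40] open={}
Step 3: reserve R2 A 2 -> on_hand[A=49 B=52 C=57 D=52 E=40] avail[A=47 B=52 C=57 D=52 E=40] open={R2}
Step 4: reserve R3 C 3 -> on_hand[A=49 B=52 C=57 D=52 E=40] avail[A=47 B=52 C=54 D=52 E=40] open={R2,R3}
Step 5: reserve R4 D 8 -> on_hand[A=49 B=52 C=57 D=52 E=40] avail[A=47 B=52 C=54 D=44 E=40] open={R2,R3,R4}
Step 6: reserve R5 C 2 -> on_hand[A=49 B=52 C=57 D=52 E=40] avail[A=47 B=52 C=52 D=44 E=40] open={R2,R3,R4,R5}
Step 7: reserve R6 B 4 -> on_hand[A=49 B=52 C=57 D=52 E=40] avail[A=47 B=48 C=52 D=44 E=40] open={R2,R3,R4,R5,R6}
Step 8: reserve R7 A 3 -> on_hand[A=49 B=52 C=57 D=52 E=40] avail[A=44 B=48 C=52 D=44 E=40] open={R2,R3,R4,R5,R6,R7}
Step 9: commit R4 -> on_hand[A=49 B=52 C=57 D=44 E=40] avail[A=44 B=48 C=52 D=44 E=40] open={R2,R3,R5,R6,R7}
Step 10: reserve R8 E 8 -> on_hand[A=49 B=52 C=57 D=44 E=40] avail[A=44 B=48 C=52 D=44 E=32] open={R2,R3,R5,R6,R7,R8}
Step 11: cancel R5 -> on_hand[A=49 B=52 C=57 D=44 E=40] avail[A=44 B=48 C=54 D=44 E=32] open={R2,R3,R6,R7,R8}
Final available[D] = 44

Answer: 44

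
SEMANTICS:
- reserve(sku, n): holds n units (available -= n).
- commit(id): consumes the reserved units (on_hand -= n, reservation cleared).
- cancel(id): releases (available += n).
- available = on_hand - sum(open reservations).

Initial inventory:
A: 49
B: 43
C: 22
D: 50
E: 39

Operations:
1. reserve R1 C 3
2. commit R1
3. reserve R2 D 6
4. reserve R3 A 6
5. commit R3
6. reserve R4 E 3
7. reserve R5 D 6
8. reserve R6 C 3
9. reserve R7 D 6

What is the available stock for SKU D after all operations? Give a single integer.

Answer: 32

Derivation:
Step 1: reserve R1 C 3 -> on_hand[A=49 B=43 C=22 D=50 E=39] avail[A=49 B=43 C=19 D=50 E=39] open={R1}
Step 2: commit R1 -> on_hand[A=49 B=43 C=19 D=50 E=39] avail[A=49 B=43 C=19 D=50 E=39] open={}
Step 3: reserve R2 D 6 -> on_hand[A=49 B=43 C=19 D=50 E=39] avail[A=49 B=43 C=19 D=44 E=39] open={R2}
Step 4: reserve R3 A 6 -> on_hand[A=49 B=43 C=19 D=50 E=39] avail[A=43 B=43 C=19 D=44 E=39] open={R2,R3}
Step 5: commit R3 -> on_hand[A=43 B=43 C=19 D=50 E=39] avail[A=43 B=43 C=19 D=44 E=39] open={R2}
Step 6: reserve R4 E 3 -> on_hand[A=43 B=43 C=19 D=50 E=39] avail[A=43 B=43 C=19 D=44 E=36] open={R2,R4}
Step 7: reserve R5 D 6 -> on_hand[A=43 B=43 C=19 D=50 E=39] avail[A=43 B=43 C=19 D=38 E=36] open={R2,R4,R5}
Step 8: reserve R6 C 3 -> on_hand[A=43 B=43 C=19 D=50 E=39] avail[A=43 B=43 C=16 D=38 E=36] open={R2,R4,R5,R6}
Step 9: reserve R7 D 6 -> on_hand[A=43 B=43 C=19 D=50 E=39] avail[A=43 B=43 C=16 D=32 E=36] open={R2,R4,R5,R6,R7}
Final available[D] = 32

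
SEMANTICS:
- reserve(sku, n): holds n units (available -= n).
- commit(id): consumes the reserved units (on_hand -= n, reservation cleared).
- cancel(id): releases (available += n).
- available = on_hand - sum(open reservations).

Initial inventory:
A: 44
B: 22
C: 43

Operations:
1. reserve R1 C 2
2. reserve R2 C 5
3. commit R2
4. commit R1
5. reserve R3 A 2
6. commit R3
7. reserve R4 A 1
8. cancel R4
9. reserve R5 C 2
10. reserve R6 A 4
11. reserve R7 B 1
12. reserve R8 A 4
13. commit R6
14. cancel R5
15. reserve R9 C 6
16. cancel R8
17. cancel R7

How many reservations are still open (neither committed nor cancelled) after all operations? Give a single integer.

Answer: 1

Derivation:
Step 1: reserve R1 C 2 -> on_hand[A=44 B=22 C=43] avail[A=44 B=22 C=41] open={R1}
Step 2: reserve R2 C 5 -> on_hand[A=44 B=22 C=43] avail[A=44 B=22 C=36] open={R1,R2}
Step 3: commit R2 -> on_hand[A=44 B=22 C=38] avail[A=44 B=22 C=36] open={R1}
Step 4: commit R1 -> on_hand[A=44 B=22 C=36] avail[A=44 B=22 C=36] open={}
Step 5: reserve R3 A 2 -> on_hand[A=44 B=22 C=36] avail[A=42 B=22 C=36] open={R3}
Step 6: commit R3 -> on_hand[A=42 B=22 C=36] avail[A=42 B=22 C=36] open={}
Step 7: reserve R4 A 1 -> on_hand[A=42 B=22 C=36] avail[A=41 B=22 C=36] open={R4}
Step 8: cancel R4 -> on_hand[A=42 B=22 C=36] avail[A=42 B=22 C=36] open={}
Step 9: reserve R5 C 2 -> on_hand[A=42 B=22 C=36] avail[A=42 B=22 C=34] open={R5}
Step 10: reserve R6 A 4 -> on_hand[A=42 B=22 C=36] avail[A=38 B=22 C=34] open={R5,R6}
Step 11: reserve R7 B 1 -> on_hand[A=42 B=22 C=36] avail[A=38 B=21 C=34] open={R5,R6,R7}
Step 12: reserve R8 A 4 -> on_hand[A=42 B=22 C=36] avail[A=34 B=21 C=34] open={R5,R6,R7,R8}
Step 13: commit R6 -> on_hand[A=38 B=22 C=36] avail[A=34 B=21 C=34] open={R5,R7,R8}
Step 14: cancel R5 -> on_hand[A=38 B=22 C=36] avail[A=34 B=21 C=36] open={R7,R8}
Step 15: reserve R9 C 6 -> on_hand[A=38 B=22 C=36] avail[A=34 B=21 C=30] open={R7,R8,R9}
Step 16: cancel R8 -> on_hand[A=38 B=22 C=36] avail[A=38 B=21 C=30] open={R7,R9}
Step 17: cancel R7 -> on_hand[A=38 B=22 C=36] avail[A=38 B=22 C=30] open={R9}
Open reservations: ['R9'] -> 1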